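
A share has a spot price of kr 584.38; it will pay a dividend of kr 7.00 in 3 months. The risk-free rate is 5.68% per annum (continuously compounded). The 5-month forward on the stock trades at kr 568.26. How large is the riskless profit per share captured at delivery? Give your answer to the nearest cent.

PV(dividends) I = 7.00·e^(−0.0568·3/12) = 6.9013
Fair forward F* = (S − I)·e^(rT) = (584.38 − 6.9013)·e^0.023667 = 577.4787 × 1.023949 = 591.3087
Market kr 568.26 < fair 591.3087: forward underpriced → reverse cash-and-carry (short the stock, invest proceeds at r, pay the dividends, go long the forward).
Profit at T = |F_mkt − F*| = |568.26 − 591.3087| = kr 23.05 per share

kr 23.05 per share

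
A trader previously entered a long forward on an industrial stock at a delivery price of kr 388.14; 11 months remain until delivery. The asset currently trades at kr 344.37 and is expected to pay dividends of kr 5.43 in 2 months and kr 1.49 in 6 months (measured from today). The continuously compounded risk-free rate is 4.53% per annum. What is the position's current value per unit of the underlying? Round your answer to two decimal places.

-kr 34.83

PV(remaining dividends) I = 5.43·e^(−0.0453·2/12) + 1.49·e^(−0.0453·6/12) = 6.8458
Current forward F = (S − I)·e^(rT) = (344.37 − 6.8458)·e^(0.0453·11/12) = 337.5242 × 1.042399 = 351.8349
Value (long) = (F − K)·e^(−rT) = (351.8349 − 388.14) × 0.959325 = -34.8284
Value = -kr 34.83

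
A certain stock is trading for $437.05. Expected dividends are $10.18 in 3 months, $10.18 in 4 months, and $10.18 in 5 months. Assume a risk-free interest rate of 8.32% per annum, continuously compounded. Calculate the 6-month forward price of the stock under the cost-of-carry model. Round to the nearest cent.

PV(dividends) I = 10.18·e^(−0.0832·3/12) + 10.18·e^(−0.0832·4/12) + 10.18·e^(−0.0832·5/12)
I = 9.9704 + 9.9016 + 9.8331 = 29.7051
F = (S − I)·e^(rT) = (437.05 − 29.7051) · e^(0.0832·6/12)
= 407.3449 · e^0.041600 = 407.3449 × 1.042477 = $424.65

$424.65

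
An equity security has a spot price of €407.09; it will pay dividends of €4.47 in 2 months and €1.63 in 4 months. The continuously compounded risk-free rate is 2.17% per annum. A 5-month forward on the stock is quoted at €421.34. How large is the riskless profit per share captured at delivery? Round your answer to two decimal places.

€16.68 per share

PV(dividends) I = 4.47·e^(−0.0217·2/12) + 1.63·e^(−0.0217·4/12) = 6.0721
Fair forward F* = (S − I)·e^(rT) = (407.09 − 6.0721)·e^0.009042 = 401.0179 × 1.009083 = 404.6603
Market €421.34 > fair 404.6603: forward overpriced → cash-and-carry (borrow at r, buy the stock and collect the dividends, short the forward).
Profit at T = |F_mkt − F*| = |421.34 − 404.6603| = €16.68 per share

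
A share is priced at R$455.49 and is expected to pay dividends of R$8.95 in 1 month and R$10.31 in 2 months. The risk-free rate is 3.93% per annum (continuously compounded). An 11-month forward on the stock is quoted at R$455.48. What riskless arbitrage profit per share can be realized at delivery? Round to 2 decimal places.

R$3.15 per share

PV(dividends) I = 8.95·e^(−0.0393·1/12) + 10.31·e^(−0.0393·2/12) = 19.1634
Fair forward F* = (S − I)·e^(rT) = (455.49 − 19.1634)·e^0.036025 = 436.3266 × 1.036682 = 452.3319
Market R$455.48 > fair 452.3319: forward overpriced → cash-and-carry (borrow at r, buy the stock and collect the dividends, short the forward).
Profit at T = |F_mkt − F*| = |455.48 − 452.3319| = R$3.15 per share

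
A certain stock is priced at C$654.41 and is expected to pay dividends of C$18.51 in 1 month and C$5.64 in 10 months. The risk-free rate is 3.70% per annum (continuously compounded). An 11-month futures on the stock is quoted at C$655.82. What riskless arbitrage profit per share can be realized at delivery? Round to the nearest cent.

C$3.58 per share

PV(dividends) I = 18.51·e^(−0.0370·1/12) + 5.64·e^(−0.0370·10/12) = 23.9218
Fair futures F* = (S − I)·e^(rT) = (654.41 − 23.9218)·e^0.033917 = 630.4882 × 1.034499 = 652.2394
Market C$655.82 > fair 652.2394: forward overpriced → cash-and-carry (borrow at r, buy the stock and collect the dividends, short the forward).
Profit at T = |F_mkt − F*| = |655.82 − 652.2394| = C$3.58 per share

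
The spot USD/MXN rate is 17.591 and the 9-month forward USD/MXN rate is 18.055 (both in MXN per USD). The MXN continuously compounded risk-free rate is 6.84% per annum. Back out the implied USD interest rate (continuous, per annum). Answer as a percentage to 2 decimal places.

F = S·e^((r_MXN − r_USD)T) ⇒ r_USD = r_MXN − ln(F/S)/T
ln(18.055/17.591) = 0.026035; /(9/12) = 0.034713
r_USD = 0.0684 − 0.034713 = 0.033687
r_USD = 3.37%

3.37%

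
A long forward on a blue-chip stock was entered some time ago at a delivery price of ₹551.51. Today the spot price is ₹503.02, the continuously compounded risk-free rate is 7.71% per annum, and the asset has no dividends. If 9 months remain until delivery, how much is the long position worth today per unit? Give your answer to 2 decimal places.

Current fair forward for the remaining 9 months: F = S·e^(r·T), r = 0.0771
F = 503.02 · e^(0.0771 × 9/12) = 503.02 × 1.059530 = 532.9648
Value of long forward = (F − K)·e^(−rT) = (532.9648 − 551.51) · e^(−0.0771·9/12)
= -18.5452 × 0.943815 = -17.50

-₹17.50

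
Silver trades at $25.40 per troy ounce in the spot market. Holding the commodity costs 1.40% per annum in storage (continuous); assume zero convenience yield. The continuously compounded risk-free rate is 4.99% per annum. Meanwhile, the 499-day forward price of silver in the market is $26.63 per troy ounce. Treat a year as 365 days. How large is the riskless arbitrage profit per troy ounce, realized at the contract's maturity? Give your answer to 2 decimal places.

$1.09 per troy ounce

Fair forward: F* = S·e^(carry·T), with carry = (r + u) = 0.0499 + 0.0140 = 0.0639
F* = 25.40 · e^(0.0639 × 499/365) = 25.40 · e^0.087359 = 25.40 × 1.091288 = $27.7187
Market $26.63 < fair $27.7187: forward underpriced → reverse cash-and-carry (short spot, go long the forward).
At maturity, profit = |F_mkt − F*| = |26.63 − 27.7187| = $1.09 per troy ounce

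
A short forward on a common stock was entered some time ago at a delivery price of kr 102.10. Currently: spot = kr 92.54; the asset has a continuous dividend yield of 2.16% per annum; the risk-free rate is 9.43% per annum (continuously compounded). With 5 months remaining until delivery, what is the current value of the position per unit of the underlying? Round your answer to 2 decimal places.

kr 6.46

Current fair forward for the remaining 5 months: F = S·e^((r − q)·T), (r − q) = 0.0943 − 0.0216 = 0.0727
F = 92.54 · e^(0.0727 × 5/12) = 92.54 × 1.030755 = 95.3861
Value of long forward = (F − K)·e^(−rT) = (95.3861 − 102.10) · e^(−0.0943·5/12)
= -6.7139 × 0.961470 = -6.46
Short position value = −(long value) = kr 6.46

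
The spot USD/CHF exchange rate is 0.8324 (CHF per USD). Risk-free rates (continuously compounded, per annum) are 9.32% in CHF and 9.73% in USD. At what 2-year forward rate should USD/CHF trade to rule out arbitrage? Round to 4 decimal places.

F = S·e^((r_CHF − r_USD)T) = 0.8324 · e^((0.0932 − 0.0973) × 2)
= 0.8324 · e^-0.008200 = 0.8324 × 0.991834
F = 0.8256 CHF per USD

0.8256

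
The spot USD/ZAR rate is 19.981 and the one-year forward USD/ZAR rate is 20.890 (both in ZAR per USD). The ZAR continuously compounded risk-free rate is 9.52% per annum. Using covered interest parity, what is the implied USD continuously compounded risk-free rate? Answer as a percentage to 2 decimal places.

5.07%

F = S·e^((r_ZAR − r_USD)T) ⇒ r_USD = r_ZAR − ln(F/S)/T
ln(20.890/19.981) = 0.044489; /(12/12) = 0.044489
r_USD = 0.0952 − 0.044489 = 0.050711
r_USD = 5.07%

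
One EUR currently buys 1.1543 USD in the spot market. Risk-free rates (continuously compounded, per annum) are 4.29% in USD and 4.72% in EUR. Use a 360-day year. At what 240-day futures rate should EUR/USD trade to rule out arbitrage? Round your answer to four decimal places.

1.1510

F = S·e^((r_USD − r_EUR)T) = 1.1543 · e^((0.0429 − 0.0472) × 240/360)
= 1.1543 · e^-0.002867 = 1.1543 × 0.997137
F = 1.1510 USD per EUR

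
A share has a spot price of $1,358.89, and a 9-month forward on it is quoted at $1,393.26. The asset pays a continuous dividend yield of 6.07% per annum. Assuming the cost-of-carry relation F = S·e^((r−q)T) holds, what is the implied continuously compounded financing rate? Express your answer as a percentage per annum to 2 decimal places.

From F = S·e^((r−q)T): (r − q) = ln(F/S)/T
ln(1393.26/1358.89) = ln(1.025293) = 0.024978
(r − q) = 0.024978 / (9/12) = 0.033304
r = ln(F/S)/T + q = 0.033304 + 0.0607 = 0.094004
r = 9.40%

9.40%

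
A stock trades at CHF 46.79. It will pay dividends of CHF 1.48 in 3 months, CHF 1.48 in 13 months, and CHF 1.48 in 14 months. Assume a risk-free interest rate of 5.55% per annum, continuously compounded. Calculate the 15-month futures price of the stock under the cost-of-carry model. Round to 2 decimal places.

CHF 45.61

PV(dividends) I = 1.48·e^(−0.0555·3/12) + 1.48·e^(−0.0555·13/12) + 1.48·e^(−0.0555·14/12)
I = 1.4596 + 1.3936 + 1.3872 = 4.2404
F = (S − I)·e^(rT) = (46.79 − 4.2404) · e^(0.0555·15/12)
= 42.5496 · e^0.069375 = 42.5496 × 1.071838 = CHF 45.61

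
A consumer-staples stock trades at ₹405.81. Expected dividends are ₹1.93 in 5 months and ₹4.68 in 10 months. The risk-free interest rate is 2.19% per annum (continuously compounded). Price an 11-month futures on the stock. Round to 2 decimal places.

PV(dividends) I = 1.93·e^(−0.0219·5/12) + 4.68·e^(−0.0219·10/12)
I = 1.9125 + 4.5954 = 6.5079
F = (S − I)·e^(rT) = (405.81 − 6.5079) · e^(0.0219·11/12)
= 399.3021 · e^0.020075 = 399.3021 × 1.020278 = ₹407.40

₹407.40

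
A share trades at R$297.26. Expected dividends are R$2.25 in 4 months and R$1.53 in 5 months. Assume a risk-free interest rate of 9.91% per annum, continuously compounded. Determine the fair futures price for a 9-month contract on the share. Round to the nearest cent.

PV(dividends) I = 2.25·e^(−0.0991·4/12) + 1.53·e^(−0.0991·5/12)
I = 2.1769 + 1.4681 = 3.6450
F = (S − I)·e^(rT) = (297.26 − 3.6450) · e^(0.0991·9/12)
= 293.6150 · e^0.074325 = 293.6150 × 1.077157 = R$316.27

R$316.27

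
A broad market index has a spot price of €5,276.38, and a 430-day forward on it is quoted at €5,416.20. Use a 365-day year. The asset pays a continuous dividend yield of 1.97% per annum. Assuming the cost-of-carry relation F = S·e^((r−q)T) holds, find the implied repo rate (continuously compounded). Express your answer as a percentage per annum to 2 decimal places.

4.19%

From F = S·e^((r−q)T): (r − q) = ln(F/S)/T
ln(5416.20/5276.38) = ln(1.026499) = 0.026154
(r − q) = 0.026154 / (430/365) = 0.022200
r = ln(F/S)/T + q = 0.022200 + 0.0197 = 0.041900
r = 4.19%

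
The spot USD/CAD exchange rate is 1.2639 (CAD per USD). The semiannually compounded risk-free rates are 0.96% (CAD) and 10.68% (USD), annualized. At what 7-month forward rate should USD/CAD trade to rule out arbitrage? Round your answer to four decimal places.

By covered interest parity, F = S · (1+r_CAD/2)^(2T) / (1+r_USD/2)^(2T)
= 1.2639 × 1.005602 / 1.062573 = 1.2639 × 0.946384
F = 1.1961 CAD per USD

1.1961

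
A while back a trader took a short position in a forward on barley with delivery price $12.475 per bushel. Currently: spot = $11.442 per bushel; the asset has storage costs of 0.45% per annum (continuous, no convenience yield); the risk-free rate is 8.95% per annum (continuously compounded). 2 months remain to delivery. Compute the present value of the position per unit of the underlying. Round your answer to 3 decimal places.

$0.840 per bushel

Current fair forward for the remaining 2 months: F = S·e^((r + u)·T), (r + u) = 0.0895 + 0.0045 = 0.0940
F = 11.442 · e^(0.0940 × 2/12) = 11.442 × 1.015790 = 11.6227
Value of long forward = (F − K)·e^(−rT) = (11.6227 − 12.475) · e^(−0.0895·2/12)
= -0.8523 × 0.985194 = -0.840
Short position value = −(long value) = $0.840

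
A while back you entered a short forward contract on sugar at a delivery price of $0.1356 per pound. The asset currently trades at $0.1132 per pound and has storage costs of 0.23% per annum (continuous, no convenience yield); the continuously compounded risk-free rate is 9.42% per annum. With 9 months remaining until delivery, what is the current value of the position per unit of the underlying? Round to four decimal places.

Current fair forward for the remaining 9 months: F = S·e^((r + u)·T), (r + u) = 0.0942 + 0.0023 = 0.0965
F = 0.1132 · e^(0.0965 × 9/12) = 0.1132 × 1.075058 = 0.1217
Value of long forward = (F − K)·e^(−rT) = (0.1217 − 0.1356) · e^(−0.0942·9/12)
= -0.0139 × 0.931788 = -0.0130
Short position value = −(long value) = $0.0130

$0.0130 per pound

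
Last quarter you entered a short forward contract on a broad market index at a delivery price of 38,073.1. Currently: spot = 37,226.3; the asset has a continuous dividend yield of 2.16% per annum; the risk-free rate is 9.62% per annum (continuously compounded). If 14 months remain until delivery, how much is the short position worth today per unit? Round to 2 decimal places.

-2268.82

Current fair forward for the remaining 14 months: F = S·e^((r − q)·T), (r − q) = 0.0962 − 0.0216 = 0.0746
F = 37226.3 · e^(0.0746 × 14/12) = 37226.3 × 1.09093304 = 40611.4006
Value of long forward = (F − K)·e^(−rT) = (40611.4006 − 38073.1) · e^(−0.0962·14/12)
= 2538.3006 × 0.89383567 = 2268.82
Short position value = −(long value) = -2268.82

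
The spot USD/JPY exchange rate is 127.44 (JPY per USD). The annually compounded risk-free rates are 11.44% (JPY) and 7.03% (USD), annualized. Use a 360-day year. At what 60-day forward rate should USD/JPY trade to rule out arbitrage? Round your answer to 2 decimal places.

By covered interest parity, F = S · (1+r_JPY)^T / (1+r_USD)^T
= 127.44 × 1.018217 / 1.011388 = 127.44 × 1.006752
F = 128.30 JPY per USD

128.30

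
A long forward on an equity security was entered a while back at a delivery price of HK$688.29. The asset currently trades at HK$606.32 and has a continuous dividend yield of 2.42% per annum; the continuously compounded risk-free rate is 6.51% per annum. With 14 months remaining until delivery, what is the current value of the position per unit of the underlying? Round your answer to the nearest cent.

-HK$48.51

Current fair forward for the remaining 14 months: F = S·e^((r − q)·T), (r − q) = 0.0651 − 0.0242 = 0.0409
F = 606.32 · e^(0.0409 × 14/12) = 606.32 × 1.048873 = 635.9527
Value of long forward = (F − K)·e^(−rT) = (635.9527 − 688.29) · e^(−0.0651·14/12)
= -52.3373 × 0.926863 = -48.51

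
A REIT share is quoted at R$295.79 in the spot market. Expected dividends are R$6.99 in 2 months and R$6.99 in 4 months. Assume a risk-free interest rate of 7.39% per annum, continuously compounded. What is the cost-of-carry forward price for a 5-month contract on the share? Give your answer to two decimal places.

PV(dividends) I = 6.99·e^(−0.0739·2/12) + 6.99·e^(−0.0739·4/12)
I = 6.9044 + 6.8199 = 13.7243
F = (S − I)·e^(rT) = (295.79 − 13.7243) · e^(0.0739·5/12)
= 282.0657 · e^0.030792 = 282.0657 × 1.031271 = R$290.89

R$290.89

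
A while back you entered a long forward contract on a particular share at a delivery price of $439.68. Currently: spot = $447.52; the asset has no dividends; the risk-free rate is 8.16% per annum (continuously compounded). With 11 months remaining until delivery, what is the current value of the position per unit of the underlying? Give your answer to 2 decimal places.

$39.53

Current fair forward for the remaining 11 months: F = S·e^(r·T), r = 0.0816
F = 447.52 · e^(0.0816 × 11/12) = 447.52 × 1.077669 = 482.2784
Value of long forward = (F − K)·e^(−rT) = (482.2784 − 439.68) · e^(−0.0816·11/12)
= 42.5984 × 0.927929 = 39.53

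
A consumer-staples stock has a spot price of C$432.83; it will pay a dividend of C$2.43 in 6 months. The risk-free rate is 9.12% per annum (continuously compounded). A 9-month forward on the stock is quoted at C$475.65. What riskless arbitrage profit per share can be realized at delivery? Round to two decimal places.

C$14.66 per share

PV(dividends) I = 2.43·e^(−0.0912·6/12) = 2.3217
Fair forward F* = (S − I)·e^(rT) = (432.83 − 2.3217)·e^0.068400 = 430.5083 × 1.070794 = 460.9857
Market C$475.65 > fair 460.9857: forward overpriced → cash-and-carry (borrow at r, buy the stock and collect the dividends, short the forward).
Profit at T = |F_mkt − F*| = |475.65 − 460.9857| = C$14.66 per share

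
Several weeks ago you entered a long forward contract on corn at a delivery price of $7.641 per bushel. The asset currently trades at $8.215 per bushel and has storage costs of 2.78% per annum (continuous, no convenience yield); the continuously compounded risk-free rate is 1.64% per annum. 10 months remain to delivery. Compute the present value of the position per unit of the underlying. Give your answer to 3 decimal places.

$0.870 per bushel

Current fair forward for the remaining 10 months: F = S·e^((r + u)·T), (r + u) = 0.0164 + 0.0278 = 0.0442
F = 8.215 · e^(0.0442 × 10/12) = 8.215 × 1.037520 = 8.5232
Value of long forward = (F − K)·e^(−rT) = (8.5232 − 7.641) · e^(−0.0164·10/12)
= 0.8822 × 0.986426 = 0.870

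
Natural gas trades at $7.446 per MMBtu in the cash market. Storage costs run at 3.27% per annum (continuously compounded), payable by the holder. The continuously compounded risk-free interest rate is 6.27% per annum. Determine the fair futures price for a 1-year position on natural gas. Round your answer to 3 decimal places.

Net carry = r + u − y = 0.0627 + 0.0327 − 0.0000 = 0.0954
F = S·e^((r+u−y)T) = 7.446 · e^(0.0954 × 12/12) = 7.446 · e^0.095400
= 7.446 × 1.100099 = $8.191 per MMBtu

$8.191 per MMBtu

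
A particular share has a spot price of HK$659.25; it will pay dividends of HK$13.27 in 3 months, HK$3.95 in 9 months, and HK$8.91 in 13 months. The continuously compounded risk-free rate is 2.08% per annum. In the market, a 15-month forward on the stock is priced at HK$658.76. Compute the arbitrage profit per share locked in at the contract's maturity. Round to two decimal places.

PV(dividends) I = 13.27·e^(−0.0208·3/12) + 3.95·e^(−0.0208·9/12) + 8.91·e^(−0.0208·13/12) = 25.8015
Fair forward F* = (S − I)·e^(rT) = (659.25 − 25.8015)·e^0.026000 = 633.4485 × 1.026341 = 650.1342
Market HK$658.76 > fair 650.1342: forward overpriced → cash-and-carry (borrow at r, buy the stock and collect the dividends, short the forward).
Profit at T = |F_mkt − F*| = |658.76 − 650.1342| = HK$8.63 per share

HK$8.63 per share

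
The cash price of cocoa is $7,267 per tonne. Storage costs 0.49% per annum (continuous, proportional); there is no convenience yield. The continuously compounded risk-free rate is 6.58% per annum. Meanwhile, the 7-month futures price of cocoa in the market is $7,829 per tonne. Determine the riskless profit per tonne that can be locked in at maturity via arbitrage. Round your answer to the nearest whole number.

Fair futures: F* = S·e^(carry·T), with carry = (r + u) = 0.0658 + 0.0049 = 0.0707
F* = 7267 · e^(0.0707 × 7/12) = 7267 · e^0.041242 = 7267 × 1.042104 = $7572.9698
Market $7829 > fair $7572.9698: forward overpriced → cash-and-carry (buy spot, short the forward).
At maturity, profit = |F_mkt − F*| = |7829 − 7572.9698| = $256 per tonne

$256 per tonne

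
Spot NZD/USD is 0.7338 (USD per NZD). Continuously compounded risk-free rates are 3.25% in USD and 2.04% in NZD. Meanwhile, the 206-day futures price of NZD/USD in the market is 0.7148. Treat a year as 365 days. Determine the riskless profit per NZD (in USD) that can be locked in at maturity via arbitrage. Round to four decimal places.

0.0240 per NZD (in USD)

Fair futures: F* = S·e^(carry·T), with carry = (r_USD − r_NZD) = 0.0325 − 0.0204 = 0.0121
F* = 0.7338 · e^(0.0121 × 206/365) = 0.7338 · e^0.006829 = 0.7338 × 1.006852 = 0.7388
Market 0.7148 < fair 0.7388: forward underpriced → reverse cash-and-carry (short spot, go long the forward).
At maturity, profit = |F_mkt − F*| = |0.7148 − 0.7388| = 0.0240 per NZD (in USD)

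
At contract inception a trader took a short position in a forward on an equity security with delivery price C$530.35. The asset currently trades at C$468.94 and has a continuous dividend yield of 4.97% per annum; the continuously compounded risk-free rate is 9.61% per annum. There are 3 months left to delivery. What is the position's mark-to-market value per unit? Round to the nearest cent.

Current fair forward for the remaining 3 months: F = S·e^((r − q)·T), (r − q) = 0.0961 − 0.0497 = 0.0464
F = 468.94 · e^(0.0464 × 3/12) = 468.94 × 1.011668 = 474.4116
Value of long forward = (F − K)·e^(−rT) = (474.4116 − 530.35) · e^(−0.0961·3/12)
= -55.9384 × 0.976261 = -54.61
Short position value = −(long value) = C$54.61

C$54.61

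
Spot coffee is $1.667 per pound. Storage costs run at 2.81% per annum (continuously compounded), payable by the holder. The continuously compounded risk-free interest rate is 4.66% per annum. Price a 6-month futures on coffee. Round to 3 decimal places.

$1.730 per pound

Net carry = r + u − y = 0.0466 + 0.0281 − 0.0000 = 0.0747
F = S·e^((r+u−y)T) = 1.667 · e^(0.0747 × 6/12) = 1.667 · e^0.037350
= 1.667 × 1.038056 = $1.730 per pound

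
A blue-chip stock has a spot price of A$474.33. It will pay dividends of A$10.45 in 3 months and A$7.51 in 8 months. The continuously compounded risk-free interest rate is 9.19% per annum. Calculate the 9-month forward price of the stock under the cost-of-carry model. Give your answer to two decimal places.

A$489.67

PV(dividends) I = 10.45·e^(−0.0919·3/12) + 7.51·e^(−0.0919·8/12)
I = 10.2126 + 7.0637 = 17.2763
F = (S − I)·e^(rT) = (474.33 − 17.2763) · e^(0.0919·9/12)
= 457.0537 · e^0.068925 = 457.0537 × 1.071356 = A$489.67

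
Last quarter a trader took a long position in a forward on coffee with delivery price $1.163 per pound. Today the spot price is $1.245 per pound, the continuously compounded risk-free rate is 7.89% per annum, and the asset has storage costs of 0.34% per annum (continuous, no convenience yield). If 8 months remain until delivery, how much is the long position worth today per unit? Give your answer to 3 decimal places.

Current fair forward for the remaining 8 months: F = S·e^((r + u)·T), (r + u) = 0.0789 + 0.0034 = 0.0823
F = 1.245 · e^(0.0823 × 8/12) = 1.245 × 1.056400 = 1.3152
Value of long forward = (F − K)·e^(−rT) = (1.3152 − 1.163) · e^(−0.0789·8/12)
= 0.1522 × 0.948759 = 0.144

$0.144 per pound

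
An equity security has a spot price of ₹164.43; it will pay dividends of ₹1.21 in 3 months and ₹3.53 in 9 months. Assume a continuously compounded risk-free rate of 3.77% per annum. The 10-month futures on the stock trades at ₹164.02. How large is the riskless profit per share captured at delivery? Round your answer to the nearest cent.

₹0.88 per share

PV(dividends) I = 1.21·e^(−0.0377·3/12) + 3.53·e^(−0.0377·9/12) = 4.6302
Fair futures F* = (S − I)·e^(rT) = (164.43 − 4.6302)·e^0.031417 = 159.7998 × 1.031916 = 164.9000
Market ₹164.02 < fair 164.9000: forward underpriced → reverse cash-and-carry (short the stock, invest proceeds at r, pay the dividends, go long the forward).
Profit at T = |F_mkt − F*| = |164.02 − 164.9000| = ₹0.88 per share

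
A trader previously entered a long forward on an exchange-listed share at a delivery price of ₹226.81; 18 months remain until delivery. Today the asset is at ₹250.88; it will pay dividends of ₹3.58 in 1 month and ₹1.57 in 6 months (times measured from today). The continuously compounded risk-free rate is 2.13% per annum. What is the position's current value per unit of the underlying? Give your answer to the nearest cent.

₹26.08

PV(remaining dividends) I = 3.58·e^(−0.0213·1/12) + 1.57·e^(−0.0213·6/12) = 5.1270
Current forward F = (S − I)·e^(rT) = (250.88 − 5.1270)·e^(0.0213·18/12) = 245.7530 × 1.032466 = 253.7316
Value (long) = (F − K)·e^(−rT) = (253.7316 − 226.81) × 0.968555 = 26.0751
Value = ₹26.08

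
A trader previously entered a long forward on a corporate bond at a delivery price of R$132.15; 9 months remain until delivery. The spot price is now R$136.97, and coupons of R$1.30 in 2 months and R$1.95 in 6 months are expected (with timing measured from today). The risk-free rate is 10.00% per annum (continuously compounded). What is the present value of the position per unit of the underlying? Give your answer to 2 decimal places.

R$11.24

PV(remaining coupons) I = 1.30·e^(−0.1000·2/12) + 1.95·e^(−0.1000·6/12) = 3.1334
Current forward F = (S − I)·e^(rT) = (136.97 − 3.1334)·e^(0.1000·9/12) = 133.8366 × 1.077884 = 144.2603
Value (long) = (F − K)·e^(−rT) = (144.2603 − 132.15) × 0.927743 = 11.2352
Value = R$11.24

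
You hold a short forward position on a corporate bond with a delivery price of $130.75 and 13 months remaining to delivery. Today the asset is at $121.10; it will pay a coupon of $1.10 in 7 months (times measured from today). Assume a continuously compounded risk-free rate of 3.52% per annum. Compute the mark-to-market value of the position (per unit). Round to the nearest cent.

PV(remaining coupons) I = 1.10·e^(−0.0352·7/12) = 1.0776
Current forward F = (S − I)·e^(rT) = (121.10 − 1.0776)·e^(0.0352·13/12) = 120.0224 × 1.038870 = 124.6877
Value (long) = (F − K)·e^(−rT) = (124.6877 − 130.75) × 0.962585 = -5.8355
Short position value = −(long value) = $5.84

$5.84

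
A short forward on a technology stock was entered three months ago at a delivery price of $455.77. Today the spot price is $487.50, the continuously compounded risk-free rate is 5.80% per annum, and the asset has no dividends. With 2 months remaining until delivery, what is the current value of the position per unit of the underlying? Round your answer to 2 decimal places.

-$36.11

Current fair forward for the remaining 2 months: F = S·e^(r·T), r = 0.0580
F = 487.50 · e^(0.0580 × 2/12) = 487.50 × 1.009714 = 492.2356
Value of long forward = (F − K)·e^(−rT) = (492.2356 − 455.77) · e^(−0.0580·2/12)
= 36.4656 × 0.990380 = 36.11
Short position value = −(long value) = -$36.11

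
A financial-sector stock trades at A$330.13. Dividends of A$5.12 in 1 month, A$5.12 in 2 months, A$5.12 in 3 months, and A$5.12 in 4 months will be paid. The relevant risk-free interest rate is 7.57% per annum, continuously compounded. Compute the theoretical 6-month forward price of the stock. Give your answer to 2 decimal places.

PV(dividends) I = 5.12·e^(−0.0757·1/12) + 5.12·e^(−0.0757·2/12) + 5.12·e^(−0.0757·3/12) + 5.12·e^(−0.0757·4/12)
I = 5.0878 + 5.0558 + 5.0240 + 4.9924 = 20.1600
F = (S − I)·e^(rT) = (330.13 − 20.1600) · e^(0.0757·6/12)
= 309.9700 · e^0.037850 = 309.9700 × 1.038575 = A$321.93

A$321.93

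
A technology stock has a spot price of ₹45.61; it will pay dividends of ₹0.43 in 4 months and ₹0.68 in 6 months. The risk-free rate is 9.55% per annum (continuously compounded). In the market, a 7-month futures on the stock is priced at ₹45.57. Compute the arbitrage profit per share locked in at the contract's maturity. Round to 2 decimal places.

₹1.53 per share

PV(dividends) I = 0.43·e^(−0.0955·4/12) + 0.68·e^(−0.0955·6/12) = 1.0648
Fair futures F* = (S − I)·e^(rT) = (45.61 − 1.0648)·e^0.055708 = 44.5452 × 1.057289 = 47.0971
Market ₹45.57 < fair 47.0971: forward underpriced → reverse cash-and-carry (short the stock, invest proceeds at r, pay the dividends, go long the forward).
Profit at T = |F_mkt − F*| = |45.57 − 47.0971| = ₹1.53 per share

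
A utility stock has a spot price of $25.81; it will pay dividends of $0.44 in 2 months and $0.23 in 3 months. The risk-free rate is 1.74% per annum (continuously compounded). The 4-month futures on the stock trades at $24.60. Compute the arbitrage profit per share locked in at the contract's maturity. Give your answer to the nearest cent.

PV(dividends) I = 0.44·e^(−0.0174·2/12) + 0.23·e^(−0.0174·3/12) = 0.6677
Fair futures F* = (S − I)·e^(rT) = (25.81 − 0.6677)·e^0.005800 = 25.1423 × 1.005817 = 25.2886
Market $24.60 < fair 25.2886: forward underpriced → reverse cash-and-carry (short the stock, invest proceeds at r, pay the dividends, go long the forward).
Profit at T = |F_mkt − F*| = |24.60 − 25.2886| = $0.69 per share

$0.69 per share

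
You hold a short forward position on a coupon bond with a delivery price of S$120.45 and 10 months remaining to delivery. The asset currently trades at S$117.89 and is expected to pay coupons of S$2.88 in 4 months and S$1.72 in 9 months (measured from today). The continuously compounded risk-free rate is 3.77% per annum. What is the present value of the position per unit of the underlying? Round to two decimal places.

PV(remaining coupons) I = 2.88·e^(−0.0377·4/12) + 1.72·e^(−0.0377·9/12) = 4.5161
Current forward F = (S − I)·e^(rT) = (117.89 − 4.5161)·e^(0.0377·10/12) = 113.3739 × 1.031915 = 116.9922
Value (long) = (F − K)·e^(−rT) = (116.9922 − 120.45) × 0.969072 = -3.3509
Short position value = −(long value) = S$3.35

S$3.35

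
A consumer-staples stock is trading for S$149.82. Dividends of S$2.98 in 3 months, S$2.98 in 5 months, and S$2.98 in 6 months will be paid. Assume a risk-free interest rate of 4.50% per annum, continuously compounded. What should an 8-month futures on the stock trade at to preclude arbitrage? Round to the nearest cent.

PV(dividends) I = 2.98·e^(−0.0450·3/12) + 2.98·e^(−0.0450·5/12) + 2.98·e^(−0.0450·6/12)
I = 2.9467 + 2.9246 + 2.9137 = 8.7850
F = (S − I)·e^(rT) = (149.82 − 8.7850) · e^(0.0450·8/12)
= 141.0350 · e^0.030000 = 141.0350 × 1.030455 = S$145.33

S$145.33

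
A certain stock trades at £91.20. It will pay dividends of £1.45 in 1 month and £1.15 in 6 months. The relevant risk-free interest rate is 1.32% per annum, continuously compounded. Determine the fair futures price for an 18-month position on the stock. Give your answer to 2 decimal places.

PV(dividends) I = 1.45·e^(−0.0132·1/12) + 1.15·e^(−0.0132·6/12)
I = 1.4484 + 1.1424 = 2.5908
F = (S − I)·e^(rT) = (91.20 − 2.5908) · e^(0.0132·18/12)
= 88.6092 · e^0.019800 = 88.6092 × 1.019997 = £90.38

£90.38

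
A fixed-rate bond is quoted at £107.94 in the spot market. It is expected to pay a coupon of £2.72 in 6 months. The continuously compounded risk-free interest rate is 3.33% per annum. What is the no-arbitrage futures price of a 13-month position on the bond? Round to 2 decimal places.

£109.13

PV(coupons) I = 2.72·e^(−0.0333·6/12)
I = 2.6751
F = (S − I)·e^(rT) = (107.94 − 2.6751) · e^(0.0333·13/12)
= 105.2649 · e^0.036075 = 105.2649 × 1.036734 = £109.13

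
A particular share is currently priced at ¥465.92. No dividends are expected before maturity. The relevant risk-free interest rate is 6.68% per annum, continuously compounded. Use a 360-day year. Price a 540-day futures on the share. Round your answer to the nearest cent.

¥515.02

F = S·e^(rT) = 465.92 · e^(0.0668 × 540/360)
= 465.92 · e^0.100200 = 465.92 × 1.105392
F = ¥515.02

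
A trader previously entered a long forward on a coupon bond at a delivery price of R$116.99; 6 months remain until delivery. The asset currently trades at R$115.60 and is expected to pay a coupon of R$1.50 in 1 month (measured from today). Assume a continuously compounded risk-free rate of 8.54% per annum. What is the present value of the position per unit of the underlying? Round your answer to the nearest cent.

PV(remaining coupons) I = 1.50·e^(−0.0854·1/12) = 1.4894
Current forward F = (S − I)·e^(rT) = (115.60 − 1.4894)·e^(0.0854·6/12) = 114.1106 × 1.043625 = 119.0887
Value (long) = (F − K)·e^(−rT) = (119.0887 − 116.99) × 0.958199 = 2.0110
Value = R$2.01

R$2.01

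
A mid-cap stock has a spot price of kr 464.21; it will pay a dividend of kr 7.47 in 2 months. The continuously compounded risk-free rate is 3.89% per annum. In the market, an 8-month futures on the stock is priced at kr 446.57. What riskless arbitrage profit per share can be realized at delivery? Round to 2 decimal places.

PV(dividends) I = 7.47·e^(−0.0389·2/12) = 7.4217
Fair futures F* = (S − I)·e^(rT) = (464.21 − 7.4217)·e^0.025933 = 456.7883 × 1.026272 = 468.7890
Market kr 446.57 < fair 468.7890: forward underpriced → reverse cash-and-carry (short the stock, invest proceeds at r, pay the dividends, go long the forward).
Profit at T = |F_mkt − F*| = |446.57 − 468.7890| = kr 22.22 per share

kr 22.22 per share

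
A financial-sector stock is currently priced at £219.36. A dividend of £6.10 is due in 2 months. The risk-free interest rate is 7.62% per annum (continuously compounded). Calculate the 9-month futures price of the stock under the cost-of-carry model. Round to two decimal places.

PV(dividends) I = 6.10·e^(−0.0762·2/12)
I = 6.0230
F = (S − I)·e^(rT) = (219.36 − 6.0230) · e^(0.0762·9/12)
= 213.3370 · e^0.057150 = 213.3370 × 1.058815 = £225.88

£225.88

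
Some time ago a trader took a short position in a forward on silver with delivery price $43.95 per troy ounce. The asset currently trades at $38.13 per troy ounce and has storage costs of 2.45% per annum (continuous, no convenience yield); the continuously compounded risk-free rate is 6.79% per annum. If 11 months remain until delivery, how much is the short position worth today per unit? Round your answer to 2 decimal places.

$2.30 per troy ounce

Current fair forward for the remaining 11 months: F = S·e^((r + u)·T), (r + u) = 0.0679 + 0.0245 = 0.0924
F = 38.13 · e^(0.0924 × 11/12) = 38.13 × 1.088391 = 41.5003
Value of long forward = (F − K)·e^(−rT) = (41.5003 − 43.95) · e^(−0.0679·11/12)
= -2.4497 × 0.939656 = -2.30
Short position value = −(long value) = $2.30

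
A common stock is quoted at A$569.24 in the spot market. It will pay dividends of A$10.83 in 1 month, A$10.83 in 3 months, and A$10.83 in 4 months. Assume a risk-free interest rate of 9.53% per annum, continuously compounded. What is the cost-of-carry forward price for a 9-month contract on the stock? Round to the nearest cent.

PV(dividends) I = 10.83·e^(−0.0953·1/12) + 10.83·e^(−0.0953·3/12) + 10.83·e^(−0.0953·4/12)
I = 10.7443 + 10.5750 + 10.4914 = 31.8107
F = (S − I)·e^(rT) = (569.24 − 31.8107) · e^(0.0953·9/12)
= 537.4293 · e^0.071475 = 537.4293 × 1.074091 = A$577.25

A$577.25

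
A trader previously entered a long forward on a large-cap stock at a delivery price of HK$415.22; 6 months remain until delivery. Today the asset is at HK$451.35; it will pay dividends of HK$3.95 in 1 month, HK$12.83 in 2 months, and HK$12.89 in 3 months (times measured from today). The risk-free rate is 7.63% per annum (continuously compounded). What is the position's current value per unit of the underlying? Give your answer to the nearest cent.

PV(remaining dividends) I = 3.95·e^(−0.0763·1/12) + 12.83·e^(−0.0763·2/12) + 12.89·e^(−0.0763·3/12) = 29.2393
Current forward F = (S − I)·e^(rT) = (451.35 − 29.2393)·e^(0.0763·6/12) = 422.1107 × 1.038887 = 438.5253
Value (long) = (F − K)·e^(−rT) = (438.5253 − 415.22) × 0.962569 = 22.4330
Value = HK$22.43

HK$22.43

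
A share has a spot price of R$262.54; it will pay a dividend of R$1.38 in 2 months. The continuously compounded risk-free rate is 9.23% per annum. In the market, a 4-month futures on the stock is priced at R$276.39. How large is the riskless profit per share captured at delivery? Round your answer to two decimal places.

PV(dividends) I = 1.38·e^(−0.0923·2/12) = 1.3589
Fair futures F* = (S − I)·e^(rT) = (262.54 − 1.3589)·e^0.030767 = 261.1811 × 1.031245 = 269.3417
Market R$276.39 > fair 269.3417: forward overpriced → cash-and-carry (borrow at r, buy the stock and collect the dividends, short the forward).
Profit at T = |F_mkt − F*| = |276.39 − 269.3417| = R$7.05 per share

R$7.05 per share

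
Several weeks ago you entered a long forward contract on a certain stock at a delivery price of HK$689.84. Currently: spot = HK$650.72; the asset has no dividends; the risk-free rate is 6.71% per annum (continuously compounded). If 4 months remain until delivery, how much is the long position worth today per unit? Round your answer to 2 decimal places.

-HK$23.86

Current fair forward for the remaining 4 months: F = S·e^(r·T), r = 0.0671
F = 650.72 · e^(0.0671 × 4/12) = 650.72 × 1.022619 = 665.4386
Value of long forward = (F − K)·e^(−rT) = (665.4386 − 689.84) · e^(−0.0671·4/12)
= -24.4014 × 0.977882 = -23.86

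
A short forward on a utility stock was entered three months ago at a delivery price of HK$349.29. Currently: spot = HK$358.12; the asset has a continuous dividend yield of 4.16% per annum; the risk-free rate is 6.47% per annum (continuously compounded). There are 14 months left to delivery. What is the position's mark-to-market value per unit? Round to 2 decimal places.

Current fair forward for the remaining 14 months: F = S·e^((r − q)·T), (r − q) = 0.0647 − 0.0416 = 0.0231
F = 358.12 · e^(0.0231 × 14/12) = 358.12 × 1.027316 = 367.9024
Value of long forward = (F − K)·e^(−rT) = (367.9024 − 349.29) · e^(−0.0647·14/12)
= 18.6124 × 0.927295 = 17.26
Short position value = −(long value) = -HK$17.26

-HK$17.26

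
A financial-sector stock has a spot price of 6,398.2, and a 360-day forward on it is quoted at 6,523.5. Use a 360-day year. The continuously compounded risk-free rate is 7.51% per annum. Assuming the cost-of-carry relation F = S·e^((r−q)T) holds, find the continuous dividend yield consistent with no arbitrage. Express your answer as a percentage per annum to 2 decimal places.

5.57%

From F = S·e^((r−q)T): (r − q) = ln(F/S)/T
ln(6523.5/6398.2) = ln(1.019584) = 0.019395
(r − q) = 0.019395 / (360/360) = 0.019395
q = r − ln(F/S)/T = 0.0751 − 0.019395 = 0.055705
q = 5.57%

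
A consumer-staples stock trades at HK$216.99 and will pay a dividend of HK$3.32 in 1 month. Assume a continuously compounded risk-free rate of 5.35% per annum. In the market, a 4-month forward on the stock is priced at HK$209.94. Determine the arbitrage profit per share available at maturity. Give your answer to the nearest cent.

PV(dividends) I = 3.32·e^(−0.0535·1/12) = 3.3052
Fair forward F* = (S − I)·e^(rT) = (216.99 − 3.3052)·e^0.017833 = 213.6848 × 1.017993 = 217.5296
Market HK$209.94 < fair 217.5296: forward underpriced → reverse cash-and-carry (short the stock, invest proceeds at r, pay the dividends, go long the forward).
Profit at T = |F_mkt − F*| = |209.94 − 217.5296| = HK$7.59 per share

HK$7.59 per share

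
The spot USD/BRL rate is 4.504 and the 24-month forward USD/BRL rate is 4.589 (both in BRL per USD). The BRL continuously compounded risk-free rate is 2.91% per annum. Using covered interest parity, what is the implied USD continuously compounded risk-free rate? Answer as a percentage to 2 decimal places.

F = S·e^((r_BRL − r_USD)T) ⇒ r_USD = r_BRL − ln(F/S)/T
ln(4.589/4.504) = 0.018696; /(24/12) = 0.009348
r_USD = 0.0291 − 0.009348 = 0.019752
r_USD = 1.98%

1.98%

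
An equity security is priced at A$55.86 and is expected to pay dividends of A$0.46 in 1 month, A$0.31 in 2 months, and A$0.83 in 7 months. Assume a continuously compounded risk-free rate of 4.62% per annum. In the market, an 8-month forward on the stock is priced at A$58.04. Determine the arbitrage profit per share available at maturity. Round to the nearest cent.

PV(dividends) I = 0.46·e^(−0.0462·1/12) + 0.31·e^(−0.0462·2/12) + 0.83·e^(−0.0462·7/12) = 1.5738
Fair forward F* = (S − I)·e^(rT) = (55.86 − 1.5738)·e^0.030800 = 54.2862 × 1.031279 = 55.9842
Market A$58.04 > fair 55.9842: forward overpriced → cash-and-carry (borrow at r, buy the stock and collect the dividends, short the forward).
Profit at T = |F_mkt − F*| = |58.04 − 55.9842| = A$2.06 per share

A$2.06 per share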